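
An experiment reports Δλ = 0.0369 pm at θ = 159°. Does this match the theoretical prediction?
No, inconsistent

Calculate the expected shift for θ = 159°:

Δλ_expected = λ_C(1 - cos(159°))
Δλ_expected = 2.4263 × (1 - cos(159°))
Δλ_expected = 2.4263 × 1.9336
Δλ_expected = 4.6915 pm

Given shift: 0.0369 pm
Expected shift: 4.6915 pm
Difference: 4.6546 pm

The values do not match. The given shift corresponds to θ ≈ 10.0°, not 159°.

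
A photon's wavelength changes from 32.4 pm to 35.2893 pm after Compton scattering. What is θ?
101.00°

First find the wavelength shift:
Δλ = λ' - λ = 35.2893 - 32.4 = 2.8893 pm

Using Δλ = λ_C(1 - cos θ), with λ_C = h/(m_e·c) ≈ 2.42631024 pm:
cos θ = 1 - Δλ/λ_C
cos θ = 1 - 2.8893/2.42631024
cos θ = -0.190821

θ = arccos(-0.190821)
θ = 101.00°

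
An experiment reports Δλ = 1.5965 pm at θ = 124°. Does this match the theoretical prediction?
No, inconsistent

Calculate the expected shift for θ = 124°:

Δλ_expected = λ_C(1 - cos(124°))
Δλ_expected = 2.4263 × (1 - cos(124°))
Δλ_expected = 2.4263 × 1.5592
Δλ_expected = 3.7831 pm

Given shift: 1.5965 pm
Expected shift: 3.7831 pm
Difference: 2.1866 pm

The values do not match. The given shift corresponds to θ ≈ 70.0°, not 124°.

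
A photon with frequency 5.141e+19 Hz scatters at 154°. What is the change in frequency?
2.269e+19 Hz (decrease)

Convert frequency to wavelength (c = 299792458 m/s):
λ₀ = c/f₀ = 299792458/5.141e+19 = 5.8314036e-12 m = 5.8314 pm

Calculate Compton shift:
Δλ = λ_C(1 - cos(154°)) = 4.6071 pm

Final wavelength:
λ' = λ₀ + Δλ = 5.8314 + 4.6071 = 10.4385 pm

Final frequency:
f' = c/λ' = 299792458/1.0438467e-11 = 2.8719970e+19 Hz

Frequency shift (decrease):
Δf = f₀ - f' = 5.141e+19 - 2.8719970e+19 = 2.269e+19 Hz

(Intermediate values are shown rounded; full precision is carried through to the final answer.)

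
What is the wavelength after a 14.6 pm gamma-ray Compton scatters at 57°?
15.7048 pm

Using the Compton scattering formula:
λ' = λ + Δλ = λ + λ_C(1 - cos θ)

Given:
- Initial wavelength λ = 14.6 pm
- Scattering angle θ = 57°
- Compton wavelength λ_C ≈ 2.4263 pm

Calculate the shift:
Δλ = 2.4263 × (1 - cos(57°))
Δλ = 2.4263 × 0.4554
Δλ = 1.1048 pm

Final wavelength:
λ' = 14.6 + 1.1048 = 15.7048 pm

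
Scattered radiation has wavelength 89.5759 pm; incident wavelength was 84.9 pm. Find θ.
158.00°

First find the wavelength shift:
Δλ = λ' - λ = 89.5759 - 84.9 = 4.6759 pm

Using Δλ = λ_C(1 - cos θ), with λ_C = h/(m_e·c) ≈ 2.42631024 pm:
cos θ = 1 - Δλ/λ_C
cos θ = 1 - 4.6759/2.42631024
cos θ = -0.927165

θ = arccos(-0.927165)
θ = 158.00°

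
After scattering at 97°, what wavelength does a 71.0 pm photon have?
73.7220 pm

Using the Compton scattering formula:
λ' = λ + Δλ = λ + λ_C(1 - cos θ)

Given:
- Initial wavelength λ = 71.0 pm
- Scattering angle θ = 97°
- Compton wavelength λ_C ≈ 2.4263 pm

Calculate the shift:
Δλ = 2.4263 × (1 - cos(97°))
Δλ = 2.4263 × 1.1219
Δλ = 2.7220 pm

Final wavelength:
λ' = 71.0 + 2.7220 = 73.7220 pm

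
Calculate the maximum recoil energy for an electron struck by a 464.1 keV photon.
299.3176 keV

Maximum energy transfer occurs at θ = 180° (backscattering).

Initial photon: E₀ = 464.1 keV → λ₀ = 2.6715 pm

Maximum Compton shift (at 180°):
Δλ_max = 2λ_C = 2 × 2.4263 = 4.8526 pm

Final wavelength:
λ' = 2.6715 + 4.8526 = 7.5241 pm

Minimum photon energy (maximum energy to electron):
E'_min = hc/λ' = 164.7824 keV

Maximum electron kinetic energy:
K_max = E₀ - E'_min = 464.1000 - 164.7824 = 299.3176 keV

(Intermediate values are shown rounded; full precision is carried through to the final answer.)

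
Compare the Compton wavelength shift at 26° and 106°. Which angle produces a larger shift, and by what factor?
106° produces the larger shift by a factor of 12.604

Calculate both shifts using Δλ = λ_C(1 - cos θ):

For θ₁ = 26°:
Δλ₁ = 2.4263 × (1 - cos(26°))
Δλ₁ = 2.4263 × 0.1012
Δλ₁ = 0.2456 pm

For θ₂ = 106°:
Δλ₂ = 2.4263 × (1 - cos(106°))
Δλ₂ = 2.4263 × 1.2756
Δλ₂ = 3.0951 pm

The 106° angle produces the larger shift.
Ratio: 3.0951/0.2456 = 12.604

(Intermediate values are shown rounded; full precision is carried through to the final answer.)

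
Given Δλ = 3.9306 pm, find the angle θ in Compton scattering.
128.32°

From the Compton formula Δλ = λ_C(1 - cos θ), we can solve for θ:

cos θ = 1 - Δλ/λ_C

Given:
- Δλ = 3.9306 pm
- λ_C = h/(m_e·c) ≈ 2.42631024 pm

cos θ = 1 - 3.9306/2.42631024
cos θ = 1 - 1.619991
cos θ = -0.619991

θ = arccos(-0.619991)
θ = 128.32°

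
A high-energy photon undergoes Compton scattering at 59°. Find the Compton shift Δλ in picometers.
1.1767 pm

Using the Compton scattering formula:
Δλ = λ_C(1 - cos θ)

where λ_C = h/(m_e·c) ≈ 2.4263 pm is the Compton wavelength of an electron.

For θ = 59°:
cos(59°) = 0.5150
1 - cos(59°) = 0.4850

Δλ = 2.4263 × 0.4850
Δλ = 1.1767 pm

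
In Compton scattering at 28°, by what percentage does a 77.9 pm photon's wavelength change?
0.3646%

Calculate the Compton shift:
Δλ = λ_C(1 - cos(28°))
Δλ = 2.4263 × (1 - cos(28°))
Δλ = 2.4263 × 0.1171
Δλ = 0.2840 pm

Percentage change:
(Δλ/λ₀) × 100 = (0.2840/77.9) × 100
= 0.3646%

(Intermediate values are shown rounded; full precision is carried through to the final answer.)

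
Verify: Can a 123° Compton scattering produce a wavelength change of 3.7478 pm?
Yes, consistent

Calculate the expected shift for θ = 123°:

Δλ_expected = λ_C(1 - cos(123°))
Δλ_expected = 2.4263 × (1 - cos(123°))
Δλ_expected = 2.4263 × 1.5446
Δλ_expected = 3.7478 pm

Given shift: 3.7478 pm
Expected shift: 3.7478 pm
Difference: 0.0000 pm

The values match. This is consistent with Compton scattering at the stated angle.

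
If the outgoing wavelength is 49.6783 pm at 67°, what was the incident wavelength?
48.2000 pm

From λ' = λ + Δλ, we have λ = λ' - Δλ

First calculate the Compton shift:
Δλ = λ_C(1 - cos θ)
Δλ = 2.4263 × (1 - cos(67°))
Δλ = 2.4263 × 0.6093
Δλ = 1.4783 pm

Initial wavelength:
λ = λ' - Δλ
λ = 49.6783 - 1.4783
λ = 48.2000 pm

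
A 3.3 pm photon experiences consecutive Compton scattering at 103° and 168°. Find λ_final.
11.0717 pm

Apply Compton shift twice:

First scattering at θ₁ = 103°:
Δλ₁ = λ_C(1 - cos(103°))
Δλ₁ = 2.4263 × 1.2250
Δλ₁ = 2.9721 pm

After first scattering:
λ₁ = 3.3 + 2.9721 = 6.2721 pm

Second scattering at θ₂ = 168°:
Δλ₂ = λ_C(1 - cos(168°))
Δλ₂ = 2.4263 × 1.9781
Δλ₂ = 4.7996 pm

Final wavelength:
λ₂ = 6.2721 + 4.7996 = 11.0717 pm

Total shift: Δλ_total = 2.9721 + 4.7996 = 7.7717 pm

(Intermediate values are shown rounded; full precision is carried through to the final answer.)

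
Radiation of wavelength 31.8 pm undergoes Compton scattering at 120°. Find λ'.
35.4395 pm

Using the Compton formula: λ' = λ + λ_C(1 − cos θ)

For θ = 120°, cos θ = -1/2 (exact) = -0.5000, so:
1 − cos 120° = 1 − (-1/2) = 1.5000

Δλ = λ_C × 1.5000 = 2.4263 × 1.5000 = 3.6395 pm

λ' = 31.8 + 3.6395 = 35.4395 pm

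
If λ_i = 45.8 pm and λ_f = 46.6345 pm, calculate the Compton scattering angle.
49.00°

First find the wavelength shift:
Δλ = λ' - λ = 46.6345 - 45.8 = 0.8345 pm

Using Δλ = λ_C(1 - cos θ), with λ_C = h/(m_e·c) ≈ 2.42631024 pm:
cos θ = 1 - Δλ/λ_C
cos θ = 1 - 0.8345/2.42631024
cos θ = 0.656062

θ = arccos(0.656062)
θ = 49.00°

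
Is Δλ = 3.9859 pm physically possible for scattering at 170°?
No, inconsistent

Calculate the expected shift for θ = 170°:

Δλ_expected = λ_C(1 - cos(170°))
Δλ_expected = 2.4263 × (1 - cos(170°))
Δλ_expected = 2.4263 × 1.9848
Δλ_expected = 4.8158 pm

Given shift: 3.9859 pm
Expected shift: 4.8158 pm
Difference: 0.8298 pm

The values do not match. The given shift corresponds to θ ≈ 130.0°, not 170°.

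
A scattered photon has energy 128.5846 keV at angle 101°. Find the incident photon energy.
183.5999 keV

Convert final energy to wavelength (hc ≈ 1239.842 keV·pm):
λ' = hc/E' = 1239.842 / 128.5846 = 9.6422 pm

Calculate the Compton shift:
Δλ = λ_C(1 - cos(101°))
Δλ = 2.4263 × (1 - cos(101°))
Δλ = 2.8893 pm

Initial wavelength:
λ = λ' - Δλ = 9.6422 - 2.8893 = 6.7530 pm

Initial energy:
E = hc/λ = 1239.842 / 6.7530 = 183.5999 keV

(Intermediate values are shown rounded; full precision is carried through to the final answer.)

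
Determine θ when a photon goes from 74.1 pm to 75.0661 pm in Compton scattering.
53.00°

First find the wavelength shift:
Δλ = λ' - λ = 75.0661 - 74.1 = 0.9661 pm

Using Δλ = λ_C(1 - cos θ), with λ_C = h/(m_e·c) ≈ 2.42631024 pm:
cos θ = 1 - Δλ/λ_C
cos θ = 1 - 0.9661/2.42631024
cos θ = 0.601823

θ = arccos(0.601823)
θ = 53.00°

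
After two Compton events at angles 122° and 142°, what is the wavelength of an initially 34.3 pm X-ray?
42.3503 pm

Apply Compton shift twice:

First scattering at θ₁ = 122°:
Δλ₁ = λ_C(1 - cos(122°))
Δλ₁ = 2.4263 × 1.5299
Δλ₁ = 3.7121 pm

After first scattering:
λ₁ = 34.3 + 3.7121 = 38.0121 pm

Second scattering at θ₂ = 142°:
Δλ₂ = λ_C(1 - cos(142°))
Δλ₂ = 2.4263 × 1.7880
Δλ₂ = 4.3383 pm

Final wavelength:
λ₂ = 38.0121 + 4.3383 = 42.3503 pm

Total shift: Δλ_total = 3.7121 + 4.3383 = 8.0503 pm

(Intermediate values are shown rounded; full precision is carried through to the final answer.)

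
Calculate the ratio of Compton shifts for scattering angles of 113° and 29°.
113° produces the larger shift by a factor of 11.092

Calculate both shifts using Δλ = λ_C(1 - cos θ):

For θ₁ = 29°:
Δλ₁ = 2.4263 × (1 - cos(29°))
Δλ₁ = 2.4263 × 0.1254
Δλ₁ = 0.3042 pm

For θ₂ = 113°:
Δλ₂ = 2.4263 × (1 - cos(113°))
Δλ₂ = 2.4263 × 1.3907
Δλ₂ = 3.3743 pm

The 113° angle produces the larger shift.
Ratio: 3.3743/0.3042 = 11.092

(Intermediate values are shown rounded; full precision is carried through to the final answer.)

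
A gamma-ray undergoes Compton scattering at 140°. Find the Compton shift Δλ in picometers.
4.2850 pm

Using the Compton scattering formula:
Δλ = λ_C(1 - cos θ)

where λ_C = h/(m_e·c) ≈ 2.4263 pm is the Compton wavelength of an electron.

For θ = 140°:
cos(140°) = -0.7660
1 - cos(140°) = 1.7660

Δλ = 2.4263 × 1.7660
Δλ = 4.2850 pm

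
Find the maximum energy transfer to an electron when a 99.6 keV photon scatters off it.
27.9363 keV

Maximum energy transfer occurs at θ = 180° (backscattering).

Initial photon: E₀ = 99.6 keV → λ₀ = 12.4482 pm

Maximum Compton shift (at 180°):
Δλ_max = 2λ_C = 2 × 2.4263 = 4.8526 pm

Final wavelength:
λ' = 12.4482 + 4.8526 = 17.3008 pm

Minimum photon energy (maximum energy to electron):
E'_min = hc/λ' = 71.6637 keV

Maximum electron kinetic energy:
K_max = E₀ - E'_min = 99.6000 - 71.6637 = 27.9363 keV

(Intermediate values are shown rounded; full precision is carried through to the final answer.)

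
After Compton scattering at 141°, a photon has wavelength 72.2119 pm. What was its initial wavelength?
67.9000 pm

From λ' = λ + Δλ, we have λ = λ' - Δλ

First calculate the Compton shift:
Δλ = λ_C(1 - cos θ)
Δλ = 2.4263 × (1 - cos(141°))
Δλ = 2.4263 × 1.7771
Δλ = 4.3119 pm

Initial wavelength:
λ = λ' - Δλ
λ = 72.2119 - 4.3119
λ = 67.9000 pm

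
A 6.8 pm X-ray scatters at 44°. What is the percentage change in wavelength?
10.0142%

Calculate the Compton shift:
Δλ = λ_C(1 - cos(44°))
Δλ = 2.4263 × (1 - cos(44°))
Δλ = 2.4263 × 0.2807
Δλ = 0.6810 pm

Percentage change:
(Δλ/λ₀) × 100 = (0.6810/6.8) × 100
= 10.0142%

(Intermediate values are shown rounded; full precision is carried through to the final answer.)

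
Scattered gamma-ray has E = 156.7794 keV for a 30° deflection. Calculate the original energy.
163.5000 keV

Convert final energy to wavelength (hc ≈ 1239.842 keV·pm):
λ' = hc/E' = 1239.842 / 156.7794 = 7.9082 pm

Calculate the Compton shift:
Δλ = λ_C(1 - cos(30°))
Δλ = 2.4263 × (1 - cos(30°))
Δλ = 0.3251 pm

Initial wavelength:
λ = λ' - Δλ = 7.9082 - 0.3251 = 7.5831 pm

Initial energy:
E = hc/λ = 1239.842 / 7.5831 = 163.5000 keV

(Intermediate values are shown rounded; full precision is carried through to the final answer.)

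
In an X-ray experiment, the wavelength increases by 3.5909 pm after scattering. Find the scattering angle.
118.68°

From the Compton formula Δλ = λ_C(1 - cos θ), we can solve for θ:

cos θ = 1 - Δλ/λ_C

Given:
- Δλ = 3.5909 pm
- λ_C = h/(m_e·c) ≈ 2.42631024 pm

cos θ = 1 - 3.5909/2.42631024
cos θ = 1 - 1.479984
cos θ = -0.479984

θ = arccos(-0.479984)
θ = 118.68°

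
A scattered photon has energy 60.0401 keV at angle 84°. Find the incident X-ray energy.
67.0999 keV

Convert final energy to wavelength (hc ≈ 1239.842 keV·pm):
λ' = hc/E' = 1239.842 / 60.0401 = 20.6502 pm

Calculate the Compton shift:
Δλ = λ_C(1 - cos(84°))
Δλ = 2.4263 × (1 - cos(84°))
Δλ = 2.1727 pm

Initial wavelength:
λ = λ' - Δλ = 20.6502 - 2.1727 = 18.4775 pm

Initial energy:
E = hc/λ = 1239.842 / 18.4775 = 67.0999 keV

(Intermediate values are shown rounded; full precision is carried through to the final answer.)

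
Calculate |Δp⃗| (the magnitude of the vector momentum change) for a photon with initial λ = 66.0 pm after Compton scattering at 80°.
1.2718e-23 kg·m/s

Photon momentum magnitude is p = h/λ.

Initial momentum:
p₀ = h/λ = 6.6261e-34/6.6000e-11 = 1.0040e-23 kg·m/s

After scattering:
λ' = λ + Δλ = 66.0 + 2.0050 = 68.0050 pm
p' = h/λ' = 6.6261e-34/6.8005e-11 = 9.7435e-24 kg·m/s

Momentum is a vector; the scattered photon's direction makes angle θ = 80° with the incident direction. The magnitude of the vector change Δp⃗ = p⃗₀ − p⃗' is found from the law of cosines:
|Δp⃗|² = p₀² + p'² − 2p₀p'cos θ
|Δp⃗|² = (1.0040e-23)² + (9.7435e-24)² − 2·1.0040e-23·9.7435e-24·cos(80°)
|Δp⃗| = 1.2718e-23 kg·m/s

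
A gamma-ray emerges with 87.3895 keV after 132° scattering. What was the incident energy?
122.3000 keV

Convert final energy to wavelength (hc ≈ 1239.842 keV·pm):
λ' = hc/E' = 1239.842 / 87.3895 = 14.1875 pm

Calculate the Compton shift:
Δλ = λ_C(1 - cos(132°))
Δλ = 2.4263 × (1 - cos(132°))
Δλ = 4.0498 pm

Initial wavelength:
λ = λ' - Δλ = 14.1875 - 4.0498 = 10.1377 pm

Initial energy:
E = hc/λ = 1239.842 / 10.1377 = 122.3000 keV

(Intermediate values are shown rounded; full precision is carried through to the final answer.)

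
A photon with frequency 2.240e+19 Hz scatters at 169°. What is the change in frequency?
5.920e+18 Hz (decrease)

Convert frequency to wavelength (c = 299792458 m/s):
λ₀ = c/f₀ = 299792458/2.240e+19 = 1.3383592e-11 m = 13.3836 pm

Calculate Compton shift:
Δλ = λ_C(1 - cos(169°)) = 4.8080 pm

Final wavelength:
λ' = λ₀ + Δλ = 13.3836 + 4.8080 = 18.1916 pm

Final frequency:
f' = c/λ' = 299792458/1.8191634e-11 = 1.6479688e+19 Hz

Frequency shift (decrease):
Δf = f₀ - f' = 2.240e+19 - 1.6479688e+19 = 5.920e+18 Hz

(Intermediate values are shown rounded; full precision is carried through to the final answer.)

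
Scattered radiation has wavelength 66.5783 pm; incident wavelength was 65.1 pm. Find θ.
67.00°

First find the wavelength shift:
Δλ = λ' - λ = 66.5783 - 65.1 = 1.4783 pm

Using Δλ = λ_C(1 - cos θ), with λ_C = h/(m_e·c) ≈ 2.42631024 pm:
cos θ = 1 - Δλ/λ_C
cos θ = 1 - 1.4783/2.42631024
cos θ = 0.390721

θ = arccos(0.390721)
θ = 67.00°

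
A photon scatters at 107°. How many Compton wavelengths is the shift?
1.2924 λ_C

The Compton shift formula is:
Δλ = λ_C(1 - cos θ)

Dividing both sides by λ_C:
Δλ/λ_C = 1 - cos θ

For θ = 107°:
Δλ/λ_C = 1 - cos(107°)
Δλ/λ_C = 1 - -0.2924
Δλ/λ_C = 1.2924

This means the shift is 1.2924 × λ_C = 3.1357 pm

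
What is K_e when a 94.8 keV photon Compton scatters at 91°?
15.0528 keV

By energy conservation: K_e = E_initial - E_final

First find the scattered photon energy:
Initial wavelength: λ = hc/E = 13.0785 pm
Compton shift: Δλ = λ_C(1 - cos(91°)) = 2.4687 pm
Final wavelength: λ' = 13.0785 + 2.4687 = 15.5472 pm
Final photon energy: E' = hc/λ' = 79.7472 keV

Electron kinetic energy:
K_e = E - E' = 94.8000 - 79.7472 = 15.0528 keV

(Intermediate values are shown rounded; full precision is carried through to the final answer.)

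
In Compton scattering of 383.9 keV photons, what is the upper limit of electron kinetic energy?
230.4963 keV

Maximum energy transfer occurs at θ = 180° (backscattering).

Initial photon: E₀ = 383.9 keV → λ₀ = 3.2296 pm

Maximum Compton shift (at 180°):
Δλ_max = 2λ_C = 2 × 2.4263 = 4.8526 pm

Final wavelength:
λ' = 3.2296 + 4.8526 = 8.0822 pm

Minimum photon energy (maximum energy to electron):
E'_min = hc/λ' = 153.4037 keV

Maximum electron kinetic energy:
K_max = E₀ - E'_min = 383.9000 - 153.4037 = 230.4963 keV

(Intermediate values are shown rounded; full precision is carried through to the final answer.)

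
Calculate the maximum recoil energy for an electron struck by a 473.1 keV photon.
307.1971 keV

Maximum energy transfer occurs at θ = 180° (backscattering).

Initial photon: E₀ = 473.1 keV → λ₀ = 2.6207 pm

Maximum Compton shift (at 180°):
Δλ_max = 2λ_C = 2 × 2.4263 = 4.8526 pm

Final wavelength:
λ' = 2.6207 + 4.8526 = 7.4733 pm

Minimum photon energy (maximum energy to electron):
E'_min = hc/λ' = 165.9029 keV

Maximum electron kinetic energy:
K_max = E₀ - E'_min = 473.1000 - 165.9029 = 307.1971 keV

(Intermediate values are shown rounded; full precision is carried through to the final answer.)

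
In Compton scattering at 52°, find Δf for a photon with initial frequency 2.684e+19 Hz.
2.068e+18 Hz (decrease)

Convert frequency to wavelength (c = 299792458 m/s):
λ₀ = c/f₀ = 299792458/2.684e+19 = 1.1169615e-11 m = 11.1696 pm

Calculate Compton shift:
Δλ = λ_C(1 - cos(52°)) = 0.9325 pm

Final wavelength:
λ' = λ₀ + Δλ = 11.1696 + 0.9325 = 12.1021 pm

Final frequency:
f' = c/λ' = 299792458/1.2102139e-11 = 2.4771857e+19 Hz

Frequency shift (decrease):
Δf = f₀ - f' = 2.684e+19 - 2.4771857e+19 = 2.068e+18 Hz

(Intermediate values are shown rounded; full precision is carried through to the final answer.)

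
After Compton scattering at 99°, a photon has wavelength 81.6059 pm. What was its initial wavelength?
78.8000 pm

From λ' = λ + Δλ, we have λ = λ' - Δλ

First calculate the Compton shift:
Δλ = λ_C(1 - cos θ)
Δλ = 2.4263 × (1 - cos(99°))
Δλ = 2.4263 × 1.1564
Δλ = 2.8059 pm

Initial wavelength:
λ = λ' - Δλ
λ = 81.6059 - 2.8059
λ = 78.8000 pm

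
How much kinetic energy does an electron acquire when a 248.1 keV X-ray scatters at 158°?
119.9284 keV

By energy conservation: K_e = E_initial - E_final

First find the scattered photon energy:
Initial wavelength: λ = hc/E = 4.9973 pm
Compton shift: Δλ = λ_C(1 - cos(158°)) = 4.6759 pm
Final wavelength: λ' = 4.9973 + 4.6759 = 9.6733 pm
Final photon energy: E' = hc/λ' = 128.1716 keV

Electron kinetic energy:
K_e = E - E' = 248.1000 - 128.1716 = 119.9284 keV

(Intermediate values are shown rounded; full precision is carried through to the final answer.)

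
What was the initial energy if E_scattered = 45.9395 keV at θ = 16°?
46.1000 keV

Convert final energy to wavelength (hc ≈ 1239.842 keV·pm):
λ' = hc/E' = 1239.842 / 45.9395 = 26.9886 pm

Calculate the Compton shift:
Δλ = λ_C(1 - cos(16°))
Δλ = 2.4263 × (1 - cos(16°))
Δλ = 0.0940 pm

Initial wavelength:
λ = λ' - Δλ = 26.9886 - 0.0940 = 26.8946 pm

Initial energy:
E = hc/λ = 1239.842 / 26.8946 = 46.1000 keV

(Intermediate values are shown rounded; full precision is carried through to the final answer.)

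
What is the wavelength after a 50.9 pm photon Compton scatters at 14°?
50.9721 pm

Using the Compton scattering formula:
λ' = λ + Δλ = λ + λ_C(1 - cos θ)

Given:
- Initial wavelength λ = 50.9 pm
- Scattering angle θ = 14°
- Compton wavelength λ_C ≈ 2.4263 pm

Calculate the shift:
Δλ = 2.4263 × (1 - cos(14°))
Δλ = 2.4263 × 0.0297
Δλ = 0.0721 pm

Final wavelength:
λ' = 50.9 + 0.0721 = 50.9721 pm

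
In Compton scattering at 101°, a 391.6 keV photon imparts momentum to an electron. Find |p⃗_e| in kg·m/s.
2.5399e-22 kg·m/s

The electron is initially at rest, so by conservation of momentum:
p⃗_e = p⃗₀ − p⃗'  (incident photon momentum minus scattered photon momentum)

Photon momentum magnitudes (p = h/λ = E/c):
λ₀ = hc/E₀ = 3.1661 pm → p₀ = h/λ₀ = 2.0928e-22 kg·m/s
Δλ = λ_C(1 − cos 101°) = 2.8893 pm
λ' = 6.0554 pm → p' = h/λ' = 1.0942e-22 kg·m/s

The scattered photon makes angle θ = 101° with the incident direction, so by the law of cosines:
|p⃗_e|² = p₀² + p'² − 2p₀p'cos θ
|p⃗_e|² = (2.0928e-22)² + (1.0942e-22)² − 2·2.0928e-22·1.0942e-22·cos(101°)
|p⃗_e| = 2.5399e-22 kg·m/s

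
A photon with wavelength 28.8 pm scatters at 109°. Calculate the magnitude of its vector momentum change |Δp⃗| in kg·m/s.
3.5605e-23 kg·m/s

Photon momentum magnitude is p = h/λ.

Initial momentum:
p₀ = h/λ = 6.6261e-34/2.8800e-11 = 2.3007e-23 kg·m/s

After scattering:
λ' = λ + Δλ = 28.8 + 3.2162 = 32.0162 pm
p' = h/λ' = 6.6261e-34/3.2016e-11 = 2.0696e-23 kg·m/s

Momentum is a vector; the scattered photon's direction makes angle θ = 109° with the incident direction. The magnitude of the vector change Δp⃗ = p⃗₀ − p⃗' is found from the law of cosines:
|Δp⃗|² = p₀² + p'² − 2p₀p'cos θ
|Δp⃗|² = (2.3007e-23)² + (2.0696e-23)² − 2·2.3007e-23·2.0696e-23·cos(109°)
|Δp⃗| = 3.5605e-23 kg·m/s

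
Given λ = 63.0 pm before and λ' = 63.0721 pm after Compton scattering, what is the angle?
14.00°

First find the wavelength shift:
Δλ = λ' - λ = 63.0721 - 63.0 = 0.0721 pm

Using Δλ = λ_C(1 - cos θ), with λ_C = h/(m_e·c) ≈ 2.42631024 pm:
cos θ = 1 - Δλ/λ_C
cos θ = 1 - 0.0721/2.42631024
cos θ = 0.970284

θ = arccos(0.970284)
θ = 14.00°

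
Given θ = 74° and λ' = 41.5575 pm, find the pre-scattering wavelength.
39.8000 pm

From λ' = λ + Δλ, we have λ = λ' - Δλ

First calculate the Compton shift:
Δλ = λ_C(1 - cos θ)
Δλ = 2.4263 × (1 - cos(74°))
Δλ = 2.4263 × 0.7244
Δλ = 1.7575 pm

Initial wavelength:
λ = λ' - Δλ
λ = 41.5575 - 1.7575
λ = 39.8000 pm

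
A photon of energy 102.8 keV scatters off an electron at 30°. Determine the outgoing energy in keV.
100.1020 keV

First convert energy to wavelength:
λ = hc/E, with hc ≈ 1239.842 keV·pm (i.e. 1239.842 eV·nm)

For E = 102.8 keV = 102800 eV:
λ = 1239.842 keV·pm / 102.8 keV
λ = 12.0607 pm

Calculate the Compton shift:
Δλ = λ_C(1 - cos(30°)) = 2.4263 × 0.1340
Δλ = 0.3251 pm

Final wavelength:
λ' = 12.0607 + 0.3251 = 12.3858 pm

Final energy:
E' = hc/λ' = 1239.842 / 12.3858 = 100.1020 keV

(Intermediate values are shown rounded; full precision is carried through to the final answer.)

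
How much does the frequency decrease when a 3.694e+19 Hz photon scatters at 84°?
7.801e+18 Hz (decrease)

Convert frequency to wavelength (c = 299792458 m/s):
λ₀ = c/f₀ = 299792458/3.694e+19 = 8.1156594e-12 m = 8.1157 pm

Calculate Compton shift:
Δλ = λ_C(1 - cos(84°)) = 2.1727 pm

Final wavelength:
λ' = λ₀ + Δλ = 8.1157 + 2.1727 = 10.2884 pm

Final frequency:
f' = c/λ' = 299792458/1.0288351e-11 = 2.9139019e+19 Hz

Frequency shift (decrease):
Δf = f₀ - f' = 3.694e+19 - 2.9139019e+19 = 7.801e+18 Hz

(Intermediate values are shown rounded; full precision is carried through to the final answer.)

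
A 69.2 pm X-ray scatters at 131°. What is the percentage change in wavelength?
5.8065%

Calculate the Compton shift:
Δλ = λ_C(1 - cos(131°))
Δλ = 2.4263 × (1 - cos(131°))
Δλ = 2.4263 × 1.6561
Δλ = 4.0181 pm

Percentage change:
(Δλ/λ₀) × 100 = (4.0181/69.2) × 100
= 5.8065%

(Intermediate values are shown rounded; full precision is carried through to the final answer.)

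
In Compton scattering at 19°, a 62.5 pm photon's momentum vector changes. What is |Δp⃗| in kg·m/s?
3.4960e-24 kg·m/s

Photon momentum magnitude is p = h/λ.

Initial momentum:
p₀ = h/λ = 6.6261e-34/6.2500e-11 = 1.0602e-23 kg·m/s

After scattering:
λ' = λ + Δλ = 62.5 + 0.1322 = 62.6322 pm
p' = h/λ' = 6.6261e-34/6.2632e-11 = 1.0579e-23 kg·m/s

Momentum is a vector; the scattered photon's direction makes angle θ = 19° with the incident direction. The magnitude of the vector change Δp⃗ = p⃗₀ − p⃗' is found from the law of cosines:
|Δp⃗|² = p₀² + p'² − 2p₀p'cos θ
|Δp⃗|² = (1.0602e-23)² + (1.0579e-23)² − 2·1.0602e-23·1.0579e-23·cos(19°)
|Δp⃗| = 3.4960e-24 kg·m/s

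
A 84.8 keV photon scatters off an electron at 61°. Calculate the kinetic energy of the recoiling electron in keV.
6.6790 keV

By energy conservation: K_e = E_initial - E_final

First find the scattered photon energy:
Initial wavelength: λ = hc/E = 14.6208 pm
Compton shift: Δλ = λ_C(1 - cos(61°)) = 1.2500 pm
Final wavelength: λ' = 14.6208 + 1.2500 = 15.8708 pm
Final photon energy: E' = hc/λ' = 78.1210 keV

Electron kinetic energy:
K_e = E - E' = 84.8000 - 78.1210 = 6.6790 keV

(Intermediate values are shown rounded; full precision is carried through to the final answer.)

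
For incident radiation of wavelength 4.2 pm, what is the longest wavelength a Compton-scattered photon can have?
9.0526 pm (at θ = 180°)

The Compton shift is Δλ = λ_C(1 − cos θ).

Since cos θ ranges from −1 to 1, the factor (1 − cos θ) ranges from 0 to 2; the maximum shift occurs at θ = 180° (backscattering):
Δλ_max = 2λ_C = 2 × 2.4263 pm = 4.8526 pm

Maximum scattered wavelength:
λ'_max = λ₀ + Δλ_max = 4.2 + 4.8526 = 9.0526 pm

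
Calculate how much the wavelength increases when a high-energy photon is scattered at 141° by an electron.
4.3119 pm

Using the Compton scattering formula:
Δλ = λ_C(1 - cos θ)

where λ_C = h/(m_e·c) ≈ 2.4263 pm is the Compton wavelength of an electron.

For θ = 141°:
cos(141°) = -0.7771
1 - cos(141°) = 1.7771

Δλ = 2.4263 × 1.7771
Δλ = 4.3119 pm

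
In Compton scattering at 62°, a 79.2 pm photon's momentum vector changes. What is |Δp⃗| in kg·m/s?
8.5497e-24 kg·m/s

Photon momentum magnitude is p = h/λ.

Initial momentum:
p₀ = h/λ = 6.6261e-34/7.9200e-11 = 8.3663e-24 kg·m/s

After scattering:
λ' = λ + Δλ = 79.2 + 1.2872 = 80.4872 pm
p' = h/λ' = 6.6261e-34/8.0487e-11 = 8.2324e-24 kg·m/s

Momentum is a vector; the scattered photon's direction makes angle θ = 62° with the incident direction. The magnitude of the vector change Δp⃗ = p⃗₀ − p⃗' is found from the law of cosines:
|Δp⃗|² = p₀² + p'² − 2p₀p'cos θ
|Δp⃗|² = (8.3663e-24)² + (8.2324e-24)² − 2·8.3663e-24·8.2324e-24·cos(62°)
|Δp⃗| = 8.5497e-24 kg·m/s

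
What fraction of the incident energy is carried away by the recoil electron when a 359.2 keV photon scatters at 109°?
0.4823 (or 48.23%)

Calculate initial and final photon energies:

Initial: E₀ = 359.2 keV → λ₀ = 3.4517 pm
Compton shift: Δλ = 3.2162 pm
Final wavelength: λ' = 6.6679 pm
Final energy: E' = 185.9415 keV

Fractional energy loss:
(E₀ - E')/E₀ = (359.2000 - 185.9415)/359.2000
= 173.2585/359.2000
= 0.4823
= 48.23%

(Intermediate values are shown rounded; full precision is carried through to the final answer.)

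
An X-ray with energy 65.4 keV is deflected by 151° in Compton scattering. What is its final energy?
52.7452 keV

First convert energy to wavelength:
λ = hc/E, with hc ≈ 1239.842 keV·pm (i.e. 1239.842 eV·nm)

For E = 65.4 keV = 65400 eV:
λ = 1239.842 keV·pm / 65.4 keV
λ = 18.9578 pm

Calculate the Compton shift:
Δλ = λ_C(1 - cos(151°)) = 2.4263 × 1.8746
Δλ = 4.5484 pm

Final wavelength:
λ' = 18.9578 + 4.5484 = 23.5062 pm

Final energy:
E' = hc/λ' = 1239.842 / 23.5062 = 52.7452 keV

(Intermediate values are shown rounded; full precision is carried through to the final answer.)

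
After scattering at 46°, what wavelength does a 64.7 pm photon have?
65.4409 pm

Using the Compton scattering formula:
λ' = λ + Δλ = λ + λ_C(1 - cos θ)

Given:
- Initial wavelength λ = 64.7 pm
- Scattering angle θ = 46°
- Compton wavelength λ_C ≈ 2.4263 pm

Calculate the shift:
Δλ = 2.4263 × (1 - cos(46°))
Δλ = 2.4263 × 0.3053
Δλ = 0.7409 pm

Final wavelength:
λ' = 64.7 + 0.7409 = 65.4409 pm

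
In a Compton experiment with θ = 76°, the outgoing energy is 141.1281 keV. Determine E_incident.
178.5001 keV

Convert final energy to wavelength (hc ≈ 1239.842 keV·pm):
λ' = hc/E' = 1239.842 / 141.1281 = 8.7852 pm

Calculate the Compton shift:
Δλ = λ_C(1 - cos(76°))
Δλ = 2.4263 × (1 - cos(76°))
Δλ = 1.8393 pm

Initial wavelength:
λ = λ' - Δλ = 8.7852 - 1.8393 = 6.9459 pm

Initial energy:
E = hc/λ = 1239.842 / 6.9459 = 178.5001 keV

(Intermediate values are shown rounded; full precision is carried through to the final answer.)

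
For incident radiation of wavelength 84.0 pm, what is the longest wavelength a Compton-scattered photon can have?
88.8526 pm (at θ = 180°)

The Compton shift is Δλ = λ_C(1 − cos θ).

Since cos θ ranges from −1 to 1, the factor (1 − cos θ) ranges from 0 to 2; the maximum shift occurs at θ = 180° (backscattering):
Δλ_max = 2λ_C = 2 × 2.4263 pm = 4.8526 pm

Maximum scattered wavelength:
λ'_max = λ₀ + Δλ_max = 84.0 + 4.8526 = 88.8526 pm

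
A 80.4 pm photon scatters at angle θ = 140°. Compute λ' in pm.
84.6850 pm

Using the Compton scattering formula:
λ' = λ + Δλ = λ + λ_C(1 - cos θ)

Given:
- Initial wavelength λ = 80.4 pm
- Scattering angle θ = 140°
- Compton wavelength λ_C ≈ 2.4263 pm

Calculate the shift:
Δλ = 2.4263 × (1 - cos(140°))
Δλ = 2.4263 × 1.7660
Δλ = 4.2850 pm

Final wavelength:
λ' = 80.4 + 4.2850 = 84.6850 pm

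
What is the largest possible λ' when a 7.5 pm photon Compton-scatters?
12.3526 pm (at θ = 180°)

The Compton shift is Δλ = λ_C(1 − cos θ).

Since cos θ ranges from −1 to 1, the factor (1 − cos θ) ranges from 0 to 2; the maximum shift occurs at θ = 180° (backscattering):
Δλ_max = 2λ_C = 2 × 2.4263 pm = 4.8526 pm

Maximum scattered wavelength:
λ'_max = λ₀ + Δλ_max = 7.5 + 4.8526 = 12.3526 pm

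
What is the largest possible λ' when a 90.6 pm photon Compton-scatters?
95.4526 pm (at θ = 180°)

The Compton shift is Δλ = λ_C(1 − cos θ).

Since cos θ ranges from −1 to 1, the factor (1 − cos θ) ranges from 0 to 2; the maximum shift occurs at θ = 180° (backscattering):
Δλ_max = 2λ_C = 2 × 2.4263 pm = 4.8526 pm

Maximum scattered wavelength:
λ'_max = λ₀ + Δλ_max = 90.6 + 4.8526 = 95.4526 pm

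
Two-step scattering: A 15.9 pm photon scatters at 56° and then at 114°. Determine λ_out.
20.3827 pm

Apply Compton shift twice:

First scattering at θ₁ = 56°:
Δλ₁ = λ_C(1 - cos(56°))
Δλ₁ = 2.4263 × 0.4408
Δλ₁ = 1.0695 pm

After first scattering:
λ₁ = 15.9 + 1.0695 = 16.9695 pm

Second scattering at θ₂ = 114°:
Δλ₂ = λ_C(1 - cos(114°))
Δλ₂ = 2.4263 × 1.4067
Δλ₂ = 3.4132 pm

Final wavelength:
λ₂ = 16.9695 + 3.4132 = 20.3827 pm

Total shift: Δλ_total = 1.0695 + 3.4132 = 4.4827 pm

(Intermediate values are shown rounded; full precision is carried through to the final answer.)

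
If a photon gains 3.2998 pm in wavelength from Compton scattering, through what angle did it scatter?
111.10°

From the Compton formula Δλ = λ_C(1 - cos θ), we can solve for θ:

cos θ = 1 - Δλ/λ_C

Given:
- Δλ = 3.2998 pm
- λ_C = h/(m_e·c) ≈ 2.42631024 pm

cos θ = 1 - 3.2998/2.42631024
cos θ = 1 - 1.360007
cos θ = -0.360007

θ = arccos(-0.360007)
θ = 111.10°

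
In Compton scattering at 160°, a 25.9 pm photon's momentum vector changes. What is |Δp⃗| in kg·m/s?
4.6520e-23 kg·m/s

Photon momentum magnitude is p = h/λ.

Initial momentum:
p₀ = h/λ = 6.6261e-34/2.5900e-11 = 2.5583e-23 kg·m/s

After scattering:
λ' = λ + Δλ = 25.9 + 4.7063 = 30.6063 pm
p' = h/λ' = 6.6261e-34/3.0606e-11 = 2.1649e-23 kg·m/s

Momentum is a vector; the scattered photon's direction makes angle θ = 160° with the incident direction. The magnitude of the vector change Δp⃗ = p⃗₀ − p⃗' is found from the law of cosines:
|Δp⃗|² = p₀² + p'² − 2p₀p'cos θ
|Δp⃗|² = (2.5583e-23)² + (2.1649e-23)² − 2·2.5583e-23·2.1649e-23·cos(160°)
|Δp⃗| = 4.6520e-23 kg·m/s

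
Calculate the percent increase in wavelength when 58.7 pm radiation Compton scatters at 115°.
5.8803%

Calculate the Compton shift:
Δλ = λ_C(1 - cos(115°))
Δλ = 2.4263 × (1 - cos(115°))
Δλ = 2.4263 × 1.4226
Δλ = 3.4517 pm

Percentage change:
(Δλ/λ₀) × 100 = (3.4517/58.7) × 100
= 5.8803%

(Intermediate values are shown rounded; full precision is carried through to the final answer.)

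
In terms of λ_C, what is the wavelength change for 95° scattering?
1.0872 λ_C

The Compton shift formula is:
Δλ = λ_C(1 - cos θ)

Dividing both sides by λ_C:
Δλ/λ_C = 1 - cos θ

For θ = 95°:
Δλ/λ_C = 1 - cos(95°)
Δλ/λ_C = 1 - -0.0872
Δλ/λ_C = 1.0872

This means the shift is 1.0872 × λ_C = 2.6378 pm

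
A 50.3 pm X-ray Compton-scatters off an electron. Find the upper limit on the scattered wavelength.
55.1526 pm (at θ = 180°)

The Compton shift is Δλ = λ_C(1 − cos θ).

Since cos θ ranges from −1 to 1, the factor (1 − cos θ) ranges from 0 to 2; the maximum shift occurs at θ = 180° (backscattering):
Δλ_max = 2λ_C = 2 × 2.4263 pm = 4.8526 pm

Maximum scattered wavelength:
λ'_max = λ₀ + Δλ_max = 50.3 + 4.8526 = 55.1526 pm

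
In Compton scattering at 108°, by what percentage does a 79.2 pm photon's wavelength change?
4.0102%

Calculate the Compton shift:
Δλ = λ_C(1 - cos(108°))
Δλ = 2.4263 × (1 - cos(108°))
Δλ = 2.4263 × 1.3090
Δλ = 3.1761 pm

Percentage change:
(Δλ/λ₀) × 100 = (3.1761/79.2) × 100
= 4.0102%

(Intermediate values are shown rounded; full precision is carried through to the final answer.)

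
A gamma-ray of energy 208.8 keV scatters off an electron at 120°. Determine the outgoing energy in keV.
129.4549 keV

First convert energy to wavelength:
λ = hc/E, with hc ≈ 1239.842 keV·pm (i.e. 1239.842 eV·nm)

For E = 208.8 keV = 208800 eV:
λ = 1239.842 keV·pm / 208.8 keV
λ = 5.9379 pm

Calculate the Compton shift:
Δλ = λ_C(1 - cos(120°)) = 2.4263 × 1.5000
Δλ = 3.6395 pm

Final wavelength:
λ' = 5.9379 + 3.6395 = 9.5774 pm

Final energy:
E' = hc/λ' = 1239.842 / 9.5774 = 129.4549 keV

(Intermediate values are shown rounded; full precision is carried through to the final answer.)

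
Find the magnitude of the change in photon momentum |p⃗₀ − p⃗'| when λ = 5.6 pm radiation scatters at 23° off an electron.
4.6554e-23 kg·m/s

Photon momentum magnitude is p = h/λ.

Initial momentum:
p₀ = h/λ = 6.6261e-34/5.6000e-12 = 1.1832e-22 kg·m/s

After scattering:
λ' = λ + Δλ = 5.6 + 0.1929 = 5.7929 pm
p' = h/λ' = 6.6261e-34/5.7929e-12 = 1.1438e-22 kg·m/s

Momentum is a vector; the scattered photon's direction makes angle θ = 23° with the incident direction. The magnitude of the vector change Δp⃗ = p⃗₀ − p⃗' is found from the law of cosines:
|Δp⃗|² = p₀² + p'² − 2p₀p'cos θ
|Δp⃗|² = (1.1832e-22)² + (1.1438e-22)² − 2·1.1832e-22·1.1438e-22·cos(23°)
|Δp⃗| = 4.6554e-23 kg·m/s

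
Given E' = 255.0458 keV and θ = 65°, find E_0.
358.3001 keV

Convert final energy to wavelength (hc ≈ 1239.842 keV·pm):
λ' = hc/E' = 1239.842 / 255.0458 = 4.8613 pm

Calculate the Compton shift:
Δλ = λ_C(1 - cos(65°))
Δλ = 2.4263 × (1 - cos(65°))
Δλ = 1.4009 pm

Initial wavelength:
λ = λ' - Δλ = 4.8613 - 1.4009 = 3.4603 pm

Initial energy:
E = hc/λ = 1239.842 / 3.4603 = 358.3001 keV

(Intermediate values are shown rounded; full precision is carried through to the final answer.)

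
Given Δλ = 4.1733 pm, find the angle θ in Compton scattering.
136.06°

From the Compton formula Δλ = λ_C(1 - cos θ), we can solve for θ:

cos θ = 1 - Δλ/λ_C

Given:
- Δλ = 4.1733 pm
- λ_C = h/(m_e·c) ≈ 2.42631024 pm

cos θ = 1 - 4.1733/2.42631024
cos θ = 1 - 1.720019
cos θ = -0.720019

θ = arccos(-0.720019)
θ = 136.06°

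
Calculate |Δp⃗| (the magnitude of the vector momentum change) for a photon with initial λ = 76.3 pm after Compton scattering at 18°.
2.7149e-24 kg·m/s

Photon momentum magnitude is p = h/λ.

Initial momentum:
p₀ = h/λ = 6.6261e-34/7.6300e-11 = 8.6842e-24 kg·m/s

After scattering:
λ' = λ + Δλ = 76.3 + 0.1188 = 76.4188 pm
p' = h/λ' = 6.6261e-34/7.6419e-11 = 8.6707e-24 kg·m/s

Momentum is a vector; the scattered photon's direction makes angle θ = 18° with the incident direction. The magnitude of the vector change Δp⃗ = p⃗₀ − p⃗' is found from the law of cosines:
|Δp⃗|² = p₀² + p'² − 2p₀p'cos θ
|Δp⃗|² = (8.6842e-24)² + (8.6707e-24)² − 2·8.6842e-24·8.6707e-24·cos(18°)
|Δp⃗| = 2.7149e-24 kg·m/s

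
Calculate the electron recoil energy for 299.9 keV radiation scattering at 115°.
136.4596 keV

By energy conservation: K_e = E_initial - E_final

First find the scattered photon energy:
Initial wavelength: λ = hc/E = 4.1342 pm
Compton shift: Δλ = λ_C(1 - cos(115°)) = 3.4517 pm
Final wavelength: λ' = 4.1342 + 3.4517 = 7.5859 pm
Final photon energy: E' = hc/λ' = 163.4404 keV

Electron kinetic energy:
K_e = E - E' = 299.9000 - 163.4404 = 136.4596 keV

(Intermediate values are shown rounded; full precision is carried through to the final answer.)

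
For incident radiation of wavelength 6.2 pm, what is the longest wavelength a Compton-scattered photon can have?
11.0526 pm (at θ = 180°)

The Compton shift is Δλ = λ_C(1 − cos θ).

Since cos θ ranges from −1 to 1, the factor (1 − cos θ) ranges from 0 to 2; the maximum shift occurs at θ = 180° (backscattering):
Δλ_max = 2λ_C = 2 × 2.4263 pm = 4.8526 pm

Maximum scattered wavelength:
λ'_max = λ₀ + Δλ_max = 6.2 + 4.8526 = 11.0526 pm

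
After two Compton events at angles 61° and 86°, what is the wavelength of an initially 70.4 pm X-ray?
73.9071 pm

Apply Compton shift twice:

First scattering at θ₁ = 61°:
Δλ₁ = λ_C(1 - cos(61°))
Δλ₁ = 2.4263 × 0.5152
Δλ₁ = 1.2500 pm

After first scattering:
λ₁ = 70.4 + 1.2500 = 71.6500 pm

Second scattering at θ₂ = 86°:
Δλ₂ = λ_C(1 - cos(86°))
Δλ₂ = 2.4263 × 0.9302
Δλ₂ = 2.2571 pm

Final wavelength:
λ₂ = 71.6500 + 2.2571 = 73.9071 pm

Total shift: Δλ_total = 1.2500 + 2.2571 = 3.5071 pm

(Intermediate values are shown rounded; full precision is carried through to the final answer.)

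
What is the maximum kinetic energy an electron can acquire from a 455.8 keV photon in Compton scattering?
292.0762 keV

Maximum energy transfer occurs at θ = 180° (backscattering).

Initial photon: E₀ = 455.8 keV → λ₀ = 2.7201 pm

Maximum Compton shift (at 180°):
Δλ_max = 2λ_C = 2 × 2.4263 = 4.8526 pm

Final wavelength:
λ' = 2.7201 + 4.8526 = 7.5728 pm

Minimum photon energy (maximum energy to electron):
E'_min = hc/λ' = 163.7238 keV

Maximum electron kinetic energy:
K_max = E₀ - E'_min = 455.8000 - 163.7238 = 292.0762 keV

(Intermediate values are shown rounded; full precision is carried through to the final answer.)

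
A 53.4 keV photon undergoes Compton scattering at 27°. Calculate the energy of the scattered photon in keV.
52.7986 keV

First convert energy to wavelength:
λ = hc/E, with hc ≈ 1239.842 keV·pm (i.e. 1239.842 eV·nm)

For E = 53.4 keV = 53400 eV:
λ = 1239.842 keV·pm / 53.4 keV
λ = 23.2180 pm

Calculate the Compton shift:
Δλ = λ_C(1 - cos(27°)) = 2.4263 × 0.1090
Δλ = 0.2645 pm

Final wavelength:
λ' = 23.2180 + 0.2645 = 23.4825 pm

Final energy:
E' = hc/λ' = 1239.842 / 23.4825 = 52.7986 keV

(Intermediate values are shown rounded; full precision is carried through to the final answer.)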